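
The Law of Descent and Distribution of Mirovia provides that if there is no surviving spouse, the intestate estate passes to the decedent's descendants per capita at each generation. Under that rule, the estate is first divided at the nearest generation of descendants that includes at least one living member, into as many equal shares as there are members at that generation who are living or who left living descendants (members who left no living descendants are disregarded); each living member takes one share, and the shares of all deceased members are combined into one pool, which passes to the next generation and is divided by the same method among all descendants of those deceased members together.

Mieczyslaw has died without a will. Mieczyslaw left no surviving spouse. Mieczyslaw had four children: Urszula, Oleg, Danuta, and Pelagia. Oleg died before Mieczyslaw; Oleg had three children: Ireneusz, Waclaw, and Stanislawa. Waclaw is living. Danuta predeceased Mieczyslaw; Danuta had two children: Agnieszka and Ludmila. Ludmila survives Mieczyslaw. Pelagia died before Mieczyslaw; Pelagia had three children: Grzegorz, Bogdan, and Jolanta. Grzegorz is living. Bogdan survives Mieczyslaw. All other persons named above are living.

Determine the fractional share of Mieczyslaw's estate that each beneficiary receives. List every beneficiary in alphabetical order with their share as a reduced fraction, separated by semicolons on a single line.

Agnieszka 3/32; Bogdan 3/32; Grzegorz 3/32; Ireneusz 3/32; Jolanta 3/32; Ludmila 3/32; Stanislawa 3/32; Urszula 1/4; Waclaw 3/32

There is no surviving spouse, so the entire estate passes to Mieczyslaw's descendants per capita at each generation.
At generation 1 (Urszula, Oleg, Danuta, Pelagia) there are 4 shares of (1)/4 = 1/4 each.
Living: Urszula — each takes 1/4.
Deceased: Oleg, Danuta, and Pelagia. Their combined 3/4 is pooled and carried to generation 2.
At generation 2 (Ireneusz, Waclaw, Stanislawa, Agnieszka, Ludmila, Grzegorz, Bogdan, Jolanta) there are 8 shares of (3/4)/8 = 3/32 each.
Living: Ireneusz, Waclaw, Stanislawa, Agnieszka, Ludmila, Grzegorz, Bogdan, and Jolanta — each takes 3/32.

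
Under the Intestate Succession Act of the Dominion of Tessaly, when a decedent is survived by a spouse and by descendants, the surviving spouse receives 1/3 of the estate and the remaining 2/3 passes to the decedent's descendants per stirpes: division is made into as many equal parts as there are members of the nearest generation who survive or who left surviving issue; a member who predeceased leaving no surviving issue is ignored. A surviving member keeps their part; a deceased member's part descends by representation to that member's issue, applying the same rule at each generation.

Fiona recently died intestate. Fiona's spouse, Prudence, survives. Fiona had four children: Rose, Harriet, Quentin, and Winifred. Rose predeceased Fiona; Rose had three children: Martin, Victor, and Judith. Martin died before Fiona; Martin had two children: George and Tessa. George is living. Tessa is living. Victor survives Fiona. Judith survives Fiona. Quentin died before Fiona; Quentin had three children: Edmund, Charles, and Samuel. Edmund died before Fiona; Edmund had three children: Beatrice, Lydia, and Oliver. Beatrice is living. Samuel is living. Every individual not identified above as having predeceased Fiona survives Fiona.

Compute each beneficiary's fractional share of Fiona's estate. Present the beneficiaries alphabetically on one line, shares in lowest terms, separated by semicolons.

Prudence, as surviving spouse, takes 1/3.
The remaining 2/3 passes to Fiona's descendants per stirpes.
The 2/3 is divided into 4 equal shares of 1/6 among Rose, Harriet, Quentin, Winifred.
Rose predeceased; the 1/6 allotted to Rose's branch passes to Rose's issue by representation.
The 1/6 is divided into 3 equal shares of 1/18 among Martin, Victor, Judith.
Martin predeceased; the 1/18 allotted to Martin's branch passes to Martin's issue by representation.
The 1/18 is divided into 2 equal shares of 1/36 among George, Tessa.
George is living and takes 1/36.
Tessa is living and takes 1/36.
Victor is living and takes 1/18.
Judith is living and takes 1/18.
Harriet is living and takes 1/6.
Quentin predeceased; the 1/6 allotted to Quentin's branch passes to Quentin's issue by representation.
The 1/6 is divided into 3 equal shares of 1/18 among Edmund, Charles, Samuel.
Edmund predeceased; the 1/18 allotted to Edmund's branch passes to Edmund's issue by representation.
The 1/18 is divided into 3 equal shares of 1/54 among Beatrice, Lydia, Oliver.
Beatrice is living and takes 1/54.
Lydia is living and takes 1/54.
Oliver is living and takes 1/54.
Charles is living and takes 1/18.
Samuel is living and takes 1/18.
Winifred is living and takes 1/6.

Beatrice 1/54; Charles 1/18; George 1/36; Harriet 1/6; Judith 1/18; Lydia 1/54; Oliver 1/54; Prudence 1/3; Samuel 1/18; Tessa 1/36; Victor 1/18; Winifred 1/6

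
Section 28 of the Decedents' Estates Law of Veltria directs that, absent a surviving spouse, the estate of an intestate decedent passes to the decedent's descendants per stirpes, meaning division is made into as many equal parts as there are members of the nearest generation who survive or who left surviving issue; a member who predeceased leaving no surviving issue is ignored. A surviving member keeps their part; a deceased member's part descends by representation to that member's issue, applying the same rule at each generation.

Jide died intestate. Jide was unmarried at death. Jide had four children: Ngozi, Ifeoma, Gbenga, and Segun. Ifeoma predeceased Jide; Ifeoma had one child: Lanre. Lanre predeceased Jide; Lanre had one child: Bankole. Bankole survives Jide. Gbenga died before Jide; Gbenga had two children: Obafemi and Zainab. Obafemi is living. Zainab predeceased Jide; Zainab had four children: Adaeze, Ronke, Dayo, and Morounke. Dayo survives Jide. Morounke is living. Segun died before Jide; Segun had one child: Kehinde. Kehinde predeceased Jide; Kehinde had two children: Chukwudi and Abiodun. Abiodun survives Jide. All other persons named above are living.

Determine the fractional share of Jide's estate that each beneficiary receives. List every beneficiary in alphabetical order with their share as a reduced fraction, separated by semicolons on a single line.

There is no surviving spouse, so the entire estate passes to Jide's descendants per stirpes.
The estate is divided into 4 equal shares of 1/4 among Ngozi, Ifeoma, Gbenga, Segun.
Ngozi is living and takes 1/4.
Ifeoma predeceased; the 1/4 allotted to Ifeoma's branch passes to Ifeoma's issue by representation.
Lanre's line is the sole branch at this level, so the full 1/4 passes to Lanre's issue by representation.
Bankole is the sole taker at this level and receives the full 1/4.
Gbenga predeceased; the 1/4 allotted to Gbenga's branch passes to Gbenga's issue by representation.
The 1/4 is divided into 2 equal shares of 1/8 among Obafemi, Zainab.
Obafemi is living and takes 1/8.
Zainab predeceased; the 1/8 allotted to Zainab's branch passes to Zainab's issue by representation.
The 1/8 is divided into 4 equal shares of 1/32 among Adaeze, Ronke, Dayo, Morounke.
Adaeze is living and takes 1/32.
Ronke is living and takes 1/32.
Dayo is living and takes 1/32.
Morounke is living and takes 1/32.
Segun predeceased; the 1/4 allotted to Segun's branch passes to Segun's issue by representation.
Kehinde's line is the sole branch at this level, so the full 1/4 passes to Kehinde's issue by representation.
The 1/4 is divided into 2 equal shares of 1/8 among Chukwudi, Abiodun.
Chukwudi is living and takes 1/8.
Abiodun is living and takes 1/8.

Abiodun 1/8; Adaeze 1/32; Bankole 1/4; Chukwudi 1/8; Dayo 1/32; Morounke 1/32; Ngozi 1/4; Obafemi 1/8; Ronke 1/32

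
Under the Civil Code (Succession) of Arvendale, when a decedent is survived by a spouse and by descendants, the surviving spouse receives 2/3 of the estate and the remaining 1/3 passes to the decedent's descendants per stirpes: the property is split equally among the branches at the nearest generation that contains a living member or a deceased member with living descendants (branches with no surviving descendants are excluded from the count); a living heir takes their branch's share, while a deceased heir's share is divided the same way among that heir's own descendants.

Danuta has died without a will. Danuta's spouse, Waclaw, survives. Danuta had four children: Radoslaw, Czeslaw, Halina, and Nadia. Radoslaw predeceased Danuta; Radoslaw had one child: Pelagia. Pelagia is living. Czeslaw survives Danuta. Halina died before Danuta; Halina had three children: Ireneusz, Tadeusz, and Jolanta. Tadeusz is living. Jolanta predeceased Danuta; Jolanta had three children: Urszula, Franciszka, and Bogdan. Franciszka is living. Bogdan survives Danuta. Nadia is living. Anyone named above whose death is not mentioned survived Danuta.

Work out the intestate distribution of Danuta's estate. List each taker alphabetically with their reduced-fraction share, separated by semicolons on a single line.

Bogdan 1/108; Czeslaw 1/12; Franciszka 1/108; Ireneusz 1/36; Nadia 1/12; Pelagia 1/12; Tadeusz 1/36; Urszula 1/108; Waclaw 2/3

Waclaw, as surviving spouse, takes 2/3.
The remaining 1/3 passes to Danuta's descendants per stirpes.
The 1/3 is divided into 4 equal shares of 1/12 among Radoslaw, Czeslaw, Halina, Nadia.
Radoslaw predeceased; the 1/12 allotted to Radoslaw's branch passes to Radoslaw's issue by representation.
Pelagia is the sole taker at this level and receives the full 1/12.
Czeslaw is living and takes 1/12.
Halina predeceased; the 1/12 allotted to Halina's branch passes to Halina's issue by representation.
The 1/12 is divided into 3 equal shares of 1/36 among Ireneusz, Tadeusz, Jolanta.
Ireneusz is living and takes 1/36.
Tadeusz is living and takes 1/36.
Jolanta predeceased; the 1/36 allotted to Jolanta's branch passes to Jolanta's issue by representation.
The 1/36 is divided into 3 equal shares of 1/108 among Urszula, Franciszka, Bogdan.
Urszula is living and takes 1/108.
Franciszka is living and takes 1/108.
Bogdan is living and takes 1/108.
Nadia is living and takes 1/12.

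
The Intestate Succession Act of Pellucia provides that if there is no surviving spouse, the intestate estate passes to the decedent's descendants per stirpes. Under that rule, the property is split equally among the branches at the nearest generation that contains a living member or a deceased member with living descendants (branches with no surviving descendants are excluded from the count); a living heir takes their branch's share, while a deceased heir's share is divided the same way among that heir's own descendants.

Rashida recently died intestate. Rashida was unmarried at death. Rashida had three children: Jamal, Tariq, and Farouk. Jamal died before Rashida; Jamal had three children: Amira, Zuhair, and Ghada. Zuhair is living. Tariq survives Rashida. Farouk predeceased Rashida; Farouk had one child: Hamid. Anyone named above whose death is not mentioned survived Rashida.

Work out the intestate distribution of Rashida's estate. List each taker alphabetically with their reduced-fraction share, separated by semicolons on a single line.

Amira 1/9; Ghada 1/9; Hamid 1/3; Tariq 1/3; Zuhair 1/9

There is no surviving spouse, so the entire estate passes to Rashida's descendants per stirpes.
The estate is divided into 3 equal shares of 1/3 among Jamal, Tariq, Farouk.
Jamal predeceased; the 1/3 allotted to Jamal's branch passes to Jamal's issue by representation.
The 1/3 is divided into 3 equal shares of 1/9 among Amira, Zuhair, Ghada.
Amira is living and takes 1/9.
Zuhair is living and takes 1/9.
Ghada is living and takes 1/9.
Tariq is living and takes 1/3.
Farouk predeceased; the 1/3 allotted to Farouk's branch passes to Farouk's issue by representation.
Hamid is the sole taker at this level and receives the full 1/3.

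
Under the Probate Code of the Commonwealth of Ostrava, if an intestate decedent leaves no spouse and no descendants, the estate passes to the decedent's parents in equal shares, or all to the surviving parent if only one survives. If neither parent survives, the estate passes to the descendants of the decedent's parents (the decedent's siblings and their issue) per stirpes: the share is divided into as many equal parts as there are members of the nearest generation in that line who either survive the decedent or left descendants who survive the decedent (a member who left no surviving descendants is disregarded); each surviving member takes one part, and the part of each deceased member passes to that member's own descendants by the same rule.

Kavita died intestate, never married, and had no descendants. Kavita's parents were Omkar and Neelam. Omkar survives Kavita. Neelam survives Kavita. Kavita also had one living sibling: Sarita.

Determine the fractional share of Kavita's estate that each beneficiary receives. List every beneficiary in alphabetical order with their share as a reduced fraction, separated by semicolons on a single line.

Both parents survive, so Omkar and Neelam each take 1/2. The siblings take nothing because a surviving parent has priority.

Neelam 1/2; Omkar 1/2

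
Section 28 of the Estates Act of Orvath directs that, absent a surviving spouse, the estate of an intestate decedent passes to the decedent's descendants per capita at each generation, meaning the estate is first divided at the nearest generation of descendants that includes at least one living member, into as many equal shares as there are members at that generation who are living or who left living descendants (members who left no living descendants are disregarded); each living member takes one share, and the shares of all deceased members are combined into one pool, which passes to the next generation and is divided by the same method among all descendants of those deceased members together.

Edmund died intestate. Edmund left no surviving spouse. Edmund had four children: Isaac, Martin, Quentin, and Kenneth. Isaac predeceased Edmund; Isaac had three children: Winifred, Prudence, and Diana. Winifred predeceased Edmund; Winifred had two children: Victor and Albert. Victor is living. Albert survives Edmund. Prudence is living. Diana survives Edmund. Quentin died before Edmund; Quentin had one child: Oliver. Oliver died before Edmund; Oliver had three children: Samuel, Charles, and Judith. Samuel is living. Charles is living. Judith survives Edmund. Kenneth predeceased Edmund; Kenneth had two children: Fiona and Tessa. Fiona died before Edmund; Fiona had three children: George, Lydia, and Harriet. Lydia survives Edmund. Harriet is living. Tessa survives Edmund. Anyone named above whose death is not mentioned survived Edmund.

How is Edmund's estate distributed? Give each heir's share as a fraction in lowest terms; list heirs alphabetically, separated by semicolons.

There is no surviving spouse, so the entire estate passes to Edmund's descendants per capita at each generation.
At generation 1 (Isaac, Martin, Quentin, Kenneth) there are 4 shares of (1)/4 = 1/4 each.
Living: Martin — each takes 1/4.
Deceased: Isaac, Quentin, and Kenneth. Their combined 3/4 is pooled and carried to generation 2.
At generation 2 (Winifred, Prudence, Diana, Oliver, Fiona, Tessa) there are 6 shares of (3/4)/6 = 1/8 each.
Living: Prudence, Diana, and Tessa — each takes 1/8.
Deceased: Winifred, Oliver, and Fiona. Their combined 3/8 is pooled and carried to generation 3.
At generation 3 (Victor, Albert, Samuel, Charles, Judith, George, Lydia, Harriet) there are 8 shares of (3/8)/8 = 3/64 each.
Living: Victor, Albert, Samuel, Charles, Judith, George, Lydia, and Harriet — each takes 3/64.

Albert 3/64; Charles 3/64; Diana 1/8; George 3/64; Harriet 3/64; Judith 3/64; Lydia 3/64; Martin 1/4; Prudence 1/8; Samuel 3/64; Tessa 1/8; Victor 3/64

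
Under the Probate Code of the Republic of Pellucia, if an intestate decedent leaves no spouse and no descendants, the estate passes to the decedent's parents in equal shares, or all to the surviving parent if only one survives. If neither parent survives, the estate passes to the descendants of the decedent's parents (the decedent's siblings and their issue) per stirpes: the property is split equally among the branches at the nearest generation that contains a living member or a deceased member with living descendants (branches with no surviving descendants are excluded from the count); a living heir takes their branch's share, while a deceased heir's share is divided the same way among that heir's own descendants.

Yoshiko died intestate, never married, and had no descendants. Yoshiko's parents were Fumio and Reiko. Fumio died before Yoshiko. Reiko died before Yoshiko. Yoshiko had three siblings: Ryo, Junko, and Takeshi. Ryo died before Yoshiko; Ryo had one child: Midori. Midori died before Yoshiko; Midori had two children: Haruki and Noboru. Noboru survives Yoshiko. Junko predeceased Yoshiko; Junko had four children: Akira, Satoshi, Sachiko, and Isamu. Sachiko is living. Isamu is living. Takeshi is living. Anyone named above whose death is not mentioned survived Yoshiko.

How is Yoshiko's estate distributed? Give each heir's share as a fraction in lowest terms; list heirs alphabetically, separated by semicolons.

Neither parent survives and there are no descendants, so the estate passes to Yoshiko's siblings and their issue per stirpes.
The estate is divided into 3 equal shares of 1/3 among Ryo, Junko, Takeshi.
Ryo predeceased; the 1/3 allotted to Ryo's branch passes to Ryo's issue by representation.
Midori's line is the sole branch at this level, so the full 1/3 passes to Midori's issue by representation.
The 1/3 is divided into 2 equal shares of 1/6 among Haruki, Noboru.
Haruki is living and takes 1/6.
Noboru is living and takes 1/6.
Junko predeceased; the 1/3 allotted to Junko's branch passes to Junko's issue by representation.
The 1/3 is divided into 4 equal shares of 1/12 among Akira, Satoshi, Sachiko, Isamu.
Akira is living and takes 1/12.
Satoshi is living and takes 1/12.
Sachiko is living and takes 1/12.
Isamu is living and takes 1/12.
Takeshi is living and takes 1/3.

Akira 1/12; Haruki 1/6; Isamu 1/12; Noboru 1/6; Sachiko 1/12; Satoshi 1/12; Takeshi 1/3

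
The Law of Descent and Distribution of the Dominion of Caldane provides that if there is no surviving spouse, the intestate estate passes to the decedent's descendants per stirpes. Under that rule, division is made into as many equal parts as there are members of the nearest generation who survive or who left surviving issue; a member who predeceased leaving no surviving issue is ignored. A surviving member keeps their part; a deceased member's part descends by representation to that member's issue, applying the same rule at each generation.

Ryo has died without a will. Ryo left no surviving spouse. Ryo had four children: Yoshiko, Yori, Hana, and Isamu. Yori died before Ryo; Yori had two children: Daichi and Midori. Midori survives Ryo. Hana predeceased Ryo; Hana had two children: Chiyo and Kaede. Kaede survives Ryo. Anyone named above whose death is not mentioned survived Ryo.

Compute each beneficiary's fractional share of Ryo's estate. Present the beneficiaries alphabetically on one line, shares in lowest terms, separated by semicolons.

There is no surviving spouse, so the entire estate passes to Ryo's descendants per stirpes.
The estate is divided into 4 equal shares of 1/4 among Yoshiko, Yori, Hana, Isamu.
Yoshiko is living and takes 1/4.
Yori predeceased; the 1/4 allotted to Yori's branch passes to Yori's issue by representation.
The 1/4 is divided into 2 equal shares of 1/8 among Daichi, Midori.
Daichi is living and takes 1/8.
Midori is living and takes 1/8.
Hana predeceased; the 1/4 allotted to Hana's branch passes to Hana's issue by representation.
The 1/4 is divided into 2 equal shares of 1/8 among Chiyo, Kaede.
Chiyo is living and takes 1/8.
Kaede is living and takes 1/8.
Isamu is living and takes 1/4.

Chiyo 1/8; Daichi 1/8; Isamu 1/4; Kaede 1/8; Midori 1/8; Yoshiko 1/4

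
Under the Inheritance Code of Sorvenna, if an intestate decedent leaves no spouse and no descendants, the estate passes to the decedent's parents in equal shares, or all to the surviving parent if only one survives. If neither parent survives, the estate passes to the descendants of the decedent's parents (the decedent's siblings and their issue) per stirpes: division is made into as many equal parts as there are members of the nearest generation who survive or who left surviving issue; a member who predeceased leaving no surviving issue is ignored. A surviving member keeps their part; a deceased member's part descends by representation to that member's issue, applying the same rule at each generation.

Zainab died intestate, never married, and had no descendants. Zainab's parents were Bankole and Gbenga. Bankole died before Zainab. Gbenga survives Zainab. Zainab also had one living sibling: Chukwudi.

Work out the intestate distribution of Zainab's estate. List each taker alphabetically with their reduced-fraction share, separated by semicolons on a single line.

Only one parent, Gbenga, survives, so Gbenga takes the entire estate. The siblings take nothing because a surviving parent has priority.

Gbenga 1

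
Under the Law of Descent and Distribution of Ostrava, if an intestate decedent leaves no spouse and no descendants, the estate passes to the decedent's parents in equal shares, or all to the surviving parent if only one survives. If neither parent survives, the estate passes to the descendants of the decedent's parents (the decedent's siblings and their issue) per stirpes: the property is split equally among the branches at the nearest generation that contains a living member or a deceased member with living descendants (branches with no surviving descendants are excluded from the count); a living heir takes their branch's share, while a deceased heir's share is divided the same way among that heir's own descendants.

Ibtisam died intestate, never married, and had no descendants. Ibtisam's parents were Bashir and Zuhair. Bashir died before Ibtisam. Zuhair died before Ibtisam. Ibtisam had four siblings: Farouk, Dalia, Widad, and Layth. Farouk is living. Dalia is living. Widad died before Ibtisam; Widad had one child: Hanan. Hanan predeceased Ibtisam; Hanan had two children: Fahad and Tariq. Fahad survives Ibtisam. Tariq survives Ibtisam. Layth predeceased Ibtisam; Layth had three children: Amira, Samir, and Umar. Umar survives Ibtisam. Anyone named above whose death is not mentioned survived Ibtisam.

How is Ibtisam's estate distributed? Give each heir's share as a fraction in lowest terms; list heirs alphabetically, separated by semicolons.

Amira 1/12; Dalia 1/4; Fahad 1/8; Farouk 1/4; Samir 1/12; Tariq 1/8; Umar 1/12

Neither parent survives and there are no descendants, so the estate passes to Ibtisam's siblings and their issue per stirpes.
The estate is divided into 4 equal shares of 1/4 among Farouk, Dalia, Widad, Layth.
Farouk is living and takes 1/4.
Dalia is living and takes 1/4.
Widad predeceased; the 1/4 allotted to Widad's branch passes to Widad's issue by representation.
Hanan's line is the sole branch at this level, so the full 1/4 passes to Hanan's issue by representation.
The 1/4 is divided into 2 equal shares of 1/8 among Fahad, Tariq.
Fahad is living and takes 1/8.
Tariq is living and takes 1/8.
Layth predeceased; the 1/4 allotted to Layth's branch passes to Layth's issue by representation.
The 1/4 is divided into 3 equal shares of 1/12 among Amira, Samir, Umar.
Amira is living and takes 1/12.
Samir is living and takes 1/12.
Umar is living and takes 1/12.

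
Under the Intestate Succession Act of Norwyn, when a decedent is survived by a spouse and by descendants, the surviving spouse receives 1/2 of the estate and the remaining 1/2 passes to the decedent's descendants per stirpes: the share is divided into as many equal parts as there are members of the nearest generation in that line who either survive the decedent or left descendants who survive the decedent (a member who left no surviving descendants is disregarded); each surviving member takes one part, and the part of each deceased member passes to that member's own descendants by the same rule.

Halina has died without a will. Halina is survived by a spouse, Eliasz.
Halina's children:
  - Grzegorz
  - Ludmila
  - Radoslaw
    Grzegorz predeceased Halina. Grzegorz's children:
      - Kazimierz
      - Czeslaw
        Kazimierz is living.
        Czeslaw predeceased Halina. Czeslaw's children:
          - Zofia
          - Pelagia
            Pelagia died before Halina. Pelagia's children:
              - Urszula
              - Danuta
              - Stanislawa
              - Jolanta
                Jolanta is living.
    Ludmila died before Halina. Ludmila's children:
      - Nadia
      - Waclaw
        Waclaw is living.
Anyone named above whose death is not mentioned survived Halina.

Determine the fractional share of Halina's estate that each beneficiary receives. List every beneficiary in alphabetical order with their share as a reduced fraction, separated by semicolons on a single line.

Eliasz, as surviving spouse, takes 1/2.
The remaining 1/2 passes to Halina's descendants per stirpes.
The 1/2 is divided into 3 equal shares of 1/6 among Grzegorz, Ludmila, Radoslaw.
Grzegorz predeceased; the 1/6 allotted to Grzegorz's branch passes to Grzegorz's issue by representation.
The 1/6 is divided into 2 equal shares of 1/12 among Kazimierz, Czeslaw.
Kazimierz is living and takes 1/12.
Czeslaw predeceased; the 1/12 allotted to Czeslaw's branch passes to Czeslaw's issue by representation.
The 1/12 is divided into 2 equal shares of 1/24 among Zofia, Pelagia.
Zofia is living and takes 1/24.
Pelagia predeceased; the 1/24 allotted to Pelagia's branch passes to Pelagia's issue by representation.
The 1/24 is divided into 4 equal shares of 1/96 among Urszula, Danuta, Stanislawa, Jolanta.
Urszula is living and takes 1/96.
Danuta is living and takes 1/96.
Stanislawa is living and takes 1/96.
Jolanta is living and takes 1/96.
Ludmila predeceased; the 1/6 allotted to Ludmila's branch passes to Ludmila's issue by representation.
The 1/6 is divided into 2 equal shares of 1/12 among Nadia, Waclaw.
Nadia is living and takes 1/12.
Waclaw is living and takes 1/12.
Radoslaw is living and takes 1/6.

Danuta 1/96; Eliasz 1/2; Jolanta 1/96; Kazimierz 1/12; Nadia 1/12; Radoslaw 1/6; Stanislawa 1/96; Urszula 1/96; Waclaw 1/12; Zofia 1/24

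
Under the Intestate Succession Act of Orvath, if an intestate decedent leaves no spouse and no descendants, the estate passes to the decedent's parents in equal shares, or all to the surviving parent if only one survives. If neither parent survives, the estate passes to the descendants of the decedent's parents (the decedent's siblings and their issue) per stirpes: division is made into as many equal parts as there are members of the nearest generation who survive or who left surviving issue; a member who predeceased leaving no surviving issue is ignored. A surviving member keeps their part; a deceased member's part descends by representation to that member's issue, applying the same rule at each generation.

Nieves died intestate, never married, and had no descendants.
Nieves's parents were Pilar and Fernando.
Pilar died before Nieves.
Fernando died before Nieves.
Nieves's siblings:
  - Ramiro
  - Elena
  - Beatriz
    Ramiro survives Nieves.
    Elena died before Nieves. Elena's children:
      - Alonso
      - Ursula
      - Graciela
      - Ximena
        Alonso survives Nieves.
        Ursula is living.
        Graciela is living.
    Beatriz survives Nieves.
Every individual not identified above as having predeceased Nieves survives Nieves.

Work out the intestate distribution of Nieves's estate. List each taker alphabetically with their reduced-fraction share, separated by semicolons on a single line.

Neither parent survives and there are no descendants, so the estate passes to Nieves's siblings and their issue per stirpes.
The estate is divided into 3 equal shares of 1/3 among Ramiro, Elena, Beatriz.
Ramiro is living and takes 1/3.
Elena predeceased; the 1/3 allotted to Elena's branch passes to Elena's issue by representation.
The 1/3 is divided into 4 equal shares of 1/12 among Alonso, Ursula, Graciela, Ximena.
Alonso is living and takes 1/12.
Ursula is living and takes 1/12.
Graciela is living and takes 1/12.
Ximena is living and takes 1/12.
Beatriz is living and takes 1/3.

Alonso 1/12; Beatriz 1/3; Graciela 1/12; Ramiro 1/3; Ursula 1/12; Ximena 1/12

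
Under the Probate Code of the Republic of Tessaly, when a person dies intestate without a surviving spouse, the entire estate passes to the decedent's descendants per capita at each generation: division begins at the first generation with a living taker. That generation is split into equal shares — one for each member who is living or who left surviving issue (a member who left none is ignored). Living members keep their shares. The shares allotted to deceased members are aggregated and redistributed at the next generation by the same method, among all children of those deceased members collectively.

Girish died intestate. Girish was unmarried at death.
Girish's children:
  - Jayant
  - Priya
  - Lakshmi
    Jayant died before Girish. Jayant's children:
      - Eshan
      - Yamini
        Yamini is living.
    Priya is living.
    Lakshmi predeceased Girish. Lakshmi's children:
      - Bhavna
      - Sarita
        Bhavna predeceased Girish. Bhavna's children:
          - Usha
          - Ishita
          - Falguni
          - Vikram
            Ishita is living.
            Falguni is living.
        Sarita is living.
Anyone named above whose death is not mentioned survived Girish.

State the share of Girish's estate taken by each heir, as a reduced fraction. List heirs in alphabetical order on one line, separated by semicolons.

Eshan 1/6; Falguni 1/24; Ishita 1/24; Priya 1/3; Sarita 1/6; Usha 1/24; Vikram 1/24; Yamini 1/6

There is no surviving spouse, so the entire estate passes to Girish's descendants per capita at each generation.
At generation 1 (Jayant, Priya, Lakshmi) there are 3 shares of (1)/3 = 1/3 each.
Living: Priya — each takes 1/3.
Deceased: Jayant and Lakshmi. Their combined 2/3 is pooled and carried to generation 2.
At generation 2 (Eshan, Yamini, Bhavna, Sarita) there are 4 shares of (2/3)/4 = 1/6 each.
Living: Eshan, Yamini, and Sarita — each takes 1/6.
Deceased: Bhavna. That 1/6 share is carried to generation 3.
At generation 3 (Usha, Ishita, Falguni, Vikram) there are 4 shares of (1/6)/4 = 1/24 each.
Living: Usha, Ishita, Falguni, and Vikram — each takes 1/24.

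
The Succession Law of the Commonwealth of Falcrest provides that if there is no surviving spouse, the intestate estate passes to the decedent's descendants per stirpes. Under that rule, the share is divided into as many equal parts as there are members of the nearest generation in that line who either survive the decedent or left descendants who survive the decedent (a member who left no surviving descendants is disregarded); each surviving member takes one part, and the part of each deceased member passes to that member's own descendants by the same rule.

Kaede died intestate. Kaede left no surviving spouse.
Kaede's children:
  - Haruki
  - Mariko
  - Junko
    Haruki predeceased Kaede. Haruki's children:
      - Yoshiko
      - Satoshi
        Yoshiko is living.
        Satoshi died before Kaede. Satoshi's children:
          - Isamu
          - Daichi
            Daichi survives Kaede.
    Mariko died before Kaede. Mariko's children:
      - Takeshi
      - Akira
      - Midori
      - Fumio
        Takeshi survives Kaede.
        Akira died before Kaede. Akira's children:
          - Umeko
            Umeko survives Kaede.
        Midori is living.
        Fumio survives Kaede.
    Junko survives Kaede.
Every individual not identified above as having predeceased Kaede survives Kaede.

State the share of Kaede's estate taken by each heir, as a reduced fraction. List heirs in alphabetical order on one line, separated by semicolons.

Daichi 1/12; Fumio 1/12; Isamu 1/12; Junko 1/3; Midori 1/12; Takeshi 1/12; Umeko 1/12; Yoshiko 1/6

There is no surviving spouse, so the entire estate passes to Kaede's descendants per stirpes.
The estate is divided into 3 equal shares of 1/3 among Haruki, Mariko, Junko.
Haruki predeceased; the 1/3 allotted to Haruki's branch passes to Haruki's issue by representation.
The 1/3 is divided into 2 equal shares of 1/6 among Yoshiko, Satoshi.
Yoshiko is living and takes 1/6.
Satoshi predeceased; the 1/6 allotted to Satoshi's branch passes to Satoshi's issue by representation.
The 1/6 is divided into 2 equal shares of 1/12 among Isamu, Daichi.
Isamu is living and takes 1/12.
Daichi is living and takes 1/12.
Mariko predeceased; the 1/3 allotted to Mariko's branch passes to Mariko's issue by representation.
The 1/3 is divided into 4 equal shares of 1/12 among Takeshi, Akira, Midori, Fumio.
Takeshi is living and takes 1/12.
Akira predeceased; the 1/12 allotted to Akira's branch passes to Akira's issue by representation.
Umeko is the sole taker at this level and receives the full 1/12.
Midori is living and takes 1/12.
Fumio is living and takes 1/12.
Junko is living and takes 1/3.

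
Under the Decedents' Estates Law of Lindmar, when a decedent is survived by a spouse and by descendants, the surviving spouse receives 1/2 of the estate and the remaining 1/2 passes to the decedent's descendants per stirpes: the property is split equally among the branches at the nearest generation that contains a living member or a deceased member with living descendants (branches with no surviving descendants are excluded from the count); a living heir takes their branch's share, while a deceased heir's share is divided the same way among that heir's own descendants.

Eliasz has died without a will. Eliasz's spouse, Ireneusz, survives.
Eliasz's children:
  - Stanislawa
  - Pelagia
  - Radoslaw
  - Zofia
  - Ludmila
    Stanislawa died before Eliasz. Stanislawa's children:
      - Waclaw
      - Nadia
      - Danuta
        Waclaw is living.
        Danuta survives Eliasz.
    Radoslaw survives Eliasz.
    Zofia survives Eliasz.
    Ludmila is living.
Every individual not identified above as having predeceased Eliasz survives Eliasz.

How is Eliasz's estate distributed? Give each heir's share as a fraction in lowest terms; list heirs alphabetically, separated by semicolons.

Danuta 1/30; Ireneusz 1/2; Ludmila 1/10; Nadia 1/30; Pelagia 1/10; Radoslaw 1/10; Waclaw 1/30; Zofia 1/10

Ireneusz, as surviving spouse, takes 1/2.
The remaining 1/2 passes to Eliasz's descendants per stirpes.
The 1/2 is divided into 5 equal shares of 1/10 among Stanislawa, Pelagia, Radoslaw, Zofia, Ludmila.
Stanislawa predeceased; the 1/10 allotted to Stanislawa's branch passes to Stanislawa's issue by representation.
The 1/10 is divided into 3 equal shares of 1/30 among Waclaw, Nadia, Danuta.
Waclaw is living and takes 1/30.
Nadia is living and takes 1/30.
Danuta is living and takes 1/30.
Pelagia is living and takes 1/10.
Radoslaw is living and takes 1/10.
Zofia is living and takes 1/10.
Ludmila is living and takes 1/10.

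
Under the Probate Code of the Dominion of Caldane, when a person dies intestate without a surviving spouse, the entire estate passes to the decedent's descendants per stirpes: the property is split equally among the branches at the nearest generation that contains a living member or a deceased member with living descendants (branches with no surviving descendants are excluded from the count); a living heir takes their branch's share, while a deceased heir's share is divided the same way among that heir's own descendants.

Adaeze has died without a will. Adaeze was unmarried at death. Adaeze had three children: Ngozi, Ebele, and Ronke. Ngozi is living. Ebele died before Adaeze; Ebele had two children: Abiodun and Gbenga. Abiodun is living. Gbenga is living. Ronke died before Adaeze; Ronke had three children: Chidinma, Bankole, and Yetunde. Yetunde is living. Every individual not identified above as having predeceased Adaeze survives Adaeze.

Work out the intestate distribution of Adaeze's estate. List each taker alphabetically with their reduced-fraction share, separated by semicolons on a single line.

Abiodun 1/6; Bankole 1/9; Chidinma 1/9; Gbenga 1/6; Ngozi 1/3; Yetunde 1/9

There is no surviving spouse, so the entire estate passes to Adaeze's descendants per stirpes.
The estate is divided into 3 equal shares of 1/3 among Ngozi, Ebele, Ronke.
Ngozi is living and takes 1/3.
Ebele predeceased; the 1/3 allotted to Ebele's branch passes to Ebele's issue by representation.
The 1/3 is divided into 2 equal shares of 1/6 among Abiodun, Gbenga.
Abiodun is living and takes 1/6.
Gbenga is living and takes 1/6.
Ronke predeceased; the 1/3 allotted to Ronke's branch passes to Ronke's issue by representation.
The 1/3 is divided into 3 equal shares of 1/9 among Chidinma, Bankole, Yetunde.
Chidinma is living and takes 1/9.
Bankole is living and takes 1/9.
Yetunde is living and takes 1/9.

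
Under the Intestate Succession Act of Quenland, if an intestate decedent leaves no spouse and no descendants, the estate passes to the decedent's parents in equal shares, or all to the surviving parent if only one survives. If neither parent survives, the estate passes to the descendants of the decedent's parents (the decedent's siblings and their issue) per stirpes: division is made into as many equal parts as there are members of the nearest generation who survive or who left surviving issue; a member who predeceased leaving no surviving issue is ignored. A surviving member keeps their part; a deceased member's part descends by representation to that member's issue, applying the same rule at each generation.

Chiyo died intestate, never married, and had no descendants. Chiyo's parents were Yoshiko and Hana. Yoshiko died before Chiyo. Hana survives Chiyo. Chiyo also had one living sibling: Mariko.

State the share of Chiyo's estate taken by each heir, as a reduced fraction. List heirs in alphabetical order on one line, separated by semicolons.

Hana 1

Only one parent, Hana, survives, so Hana takes the entire estate. The siblings take nothing because a surviving parent has priority.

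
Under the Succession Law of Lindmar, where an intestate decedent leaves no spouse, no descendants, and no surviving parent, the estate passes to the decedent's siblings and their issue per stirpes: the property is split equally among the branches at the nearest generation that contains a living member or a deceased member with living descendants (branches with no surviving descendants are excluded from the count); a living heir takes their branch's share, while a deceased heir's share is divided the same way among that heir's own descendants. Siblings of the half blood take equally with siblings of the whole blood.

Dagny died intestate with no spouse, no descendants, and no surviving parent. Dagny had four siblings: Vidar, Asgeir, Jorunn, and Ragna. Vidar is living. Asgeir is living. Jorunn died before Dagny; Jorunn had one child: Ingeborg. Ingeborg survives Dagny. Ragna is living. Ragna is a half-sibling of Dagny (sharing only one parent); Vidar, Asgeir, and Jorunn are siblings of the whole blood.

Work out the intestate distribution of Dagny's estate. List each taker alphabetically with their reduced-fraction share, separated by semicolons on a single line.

No spouse, descendants, or parent survives, so the estate passes to Dagny's siblings per stirpes.
Half-blood and whole-blood siblings take equally under the stated rule.
The estate is divided into 4 equal shares of 1/4 among Vidar, Asgeir, Jorunn, Ragna.
Vidar is living and takes 1/4.
Asgeir is living and takes 1/4.
Jorunn predeceased; the 1/4 allotted to Jorunn's branch passes to Jorunn's issue by representation.
Ingeborg is the sole taker at this level and receives the full 1/4.
Ragna is living and takes 1/4.

Asgeir 1/4; Ingeborg 1/4; Ragna 1/4; Vidar 1/4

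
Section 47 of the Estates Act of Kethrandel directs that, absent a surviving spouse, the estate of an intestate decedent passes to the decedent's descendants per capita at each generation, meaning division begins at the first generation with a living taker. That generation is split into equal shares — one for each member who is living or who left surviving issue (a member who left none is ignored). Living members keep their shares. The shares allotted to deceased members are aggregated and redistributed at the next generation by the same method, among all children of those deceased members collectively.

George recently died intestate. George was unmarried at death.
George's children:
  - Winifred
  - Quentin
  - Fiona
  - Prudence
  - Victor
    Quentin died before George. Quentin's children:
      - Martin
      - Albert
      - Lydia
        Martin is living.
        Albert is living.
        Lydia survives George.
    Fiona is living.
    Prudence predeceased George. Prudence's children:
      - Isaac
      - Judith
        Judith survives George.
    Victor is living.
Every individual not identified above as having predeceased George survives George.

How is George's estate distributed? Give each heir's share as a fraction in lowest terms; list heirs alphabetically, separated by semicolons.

Albert 2/25; Fiona 1/5; Isaac 2/25; Judith 2/25; Lydia 2/25; Martin 2/25; Victor 1/5; Winifred 1/5

There is no surviving spouse, so the entire estate passes to George's descendants per capita at each generation.
At generation 1 (Winifred, Quentin, Fiona, Prudence, Victor) there are 5 shares of (1)/5 = 1/5 each.
Living: Winifred, Fiona, and Victor — each takes 1/5.
Deceased: Quentin and Prudence. Their combined 2/5 is pooled and carried to generation 2.
At generation 2 (Martin, Albert, Lydia, Isaac, Judith) there are 5 shares of (2/5)/5 = 2/25 each.
Living: Martin, Albert, Lydia, Isaac, and Judith — each takes 2/25.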